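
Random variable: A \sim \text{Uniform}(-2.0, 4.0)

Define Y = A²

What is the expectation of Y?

E[A²] = Var(A) + (E[A])² = 3 + 1 = 4

4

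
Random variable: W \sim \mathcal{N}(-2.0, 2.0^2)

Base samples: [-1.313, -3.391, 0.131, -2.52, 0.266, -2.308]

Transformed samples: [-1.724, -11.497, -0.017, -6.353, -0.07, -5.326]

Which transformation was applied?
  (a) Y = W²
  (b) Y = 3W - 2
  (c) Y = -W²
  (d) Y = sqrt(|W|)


Checking option (c) Y = -W²:
  W = -1.313 -> Y = -1.724 ✓
  W = -3.391 -> Y = -11.497 ✓
  W = 0.131 -> Y = -0.017 ✓
All samples match this transformation.

(c) -W²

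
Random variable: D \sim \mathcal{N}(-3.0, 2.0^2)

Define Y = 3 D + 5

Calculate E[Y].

For Y = 3D + 5:
E[Y] = 3 * E[D] + 5
E[D] = -3.0 = -3
E[Y] = 3 * (-3) + 5 = -4

-4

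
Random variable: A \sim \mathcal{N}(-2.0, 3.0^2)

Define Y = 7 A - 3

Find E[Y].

For Y = 7A - 3:
E[Y] = 7 * E[A] - 3
E[A] = -2.0 = -2
E[Y] = 7 * (-2) - 3 = -17

-17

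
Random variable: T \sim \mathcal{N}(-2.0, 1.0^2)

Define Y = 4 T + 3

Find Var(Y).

For Y = aT + b: Var(Y) = a² * Var(T)
Var(T) = 1.0^2 = 1
Var(Y) = 4² * 1 = 16 * 1 = 16

16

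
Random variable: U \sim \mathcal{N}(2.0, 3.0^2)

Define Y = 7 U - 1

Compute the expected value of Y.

For Y = 7U - 1:
E[Y] = 7 * E[U] - 1
E[U] = 2.0 = 2
E[Y] = 7 * 2 - 1 = 13

13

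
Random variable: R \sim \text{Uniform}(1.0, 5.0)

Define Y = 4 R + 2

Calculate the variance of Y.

For Y = aR + b: Var(Y) = a² * Var(R)
Var(R) = (5 - 1)^2/12 = 1.3333333
Var(Y) = 4² * 1.3333333 = 16 * 1.3333333 = 21.333333

21.333333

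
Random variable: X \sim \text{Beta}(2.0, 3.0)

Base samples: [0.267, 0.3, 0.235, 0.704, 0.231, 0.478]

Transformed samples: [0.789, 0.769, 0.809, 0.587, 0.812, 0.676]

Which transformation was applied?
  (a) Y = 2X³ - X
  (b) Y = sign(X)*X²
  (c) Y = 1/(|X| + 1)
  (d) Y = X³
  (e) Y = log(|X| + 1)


Checking option (c) Y = 1/(|X| + 1):
  X = 0.267 -> Y = 0.789 ✓
  X = 0.3 -> Y = 0.769 ✓
  X = 0.235 -> Y = 0.809 ✓
All samples match this transformation.

(c) 1/(|X| + 1)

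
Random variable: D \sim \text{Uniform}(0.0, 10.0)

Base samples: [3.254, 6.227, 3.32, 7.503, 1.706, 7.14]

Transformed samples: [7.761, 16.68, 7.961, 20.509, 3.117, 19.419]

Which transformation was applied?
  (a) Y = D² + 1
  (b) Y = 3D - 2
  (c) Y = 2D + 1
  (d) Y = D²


Checking option (b) Y = 3D - 2:
  D = 3.254 -> Y = 7.761 ✓
  D = 6.227 -> Y = 16.68 ✓
  D = 3.32 -> Y = 7.961 ✓
All samples match this transformation.

(b) 3D - 2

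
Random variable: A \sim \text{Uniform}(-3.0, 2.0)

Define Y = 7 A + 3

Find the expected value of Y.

For Y = 7A + 3:
E[Y] = 7 * E[A] + 3
E[A] = (-3 + 2)/2 = -0.5
E[Y] = 7 * (-0.5) + 3 = -0.5

-0.5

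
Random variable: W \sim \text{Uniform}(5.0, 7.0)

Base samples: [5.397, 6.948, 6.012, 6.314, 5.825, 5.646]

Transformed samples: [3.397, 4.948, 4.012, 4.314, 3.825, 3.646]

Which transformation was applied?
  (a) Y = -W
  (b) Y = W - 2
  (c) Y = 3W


Checking option (b) Y = W - 2:
  W = 5.397 -> Y = 3.397 ✓
  W = 6.948 -> Y = 4.948 ✓
  W = 6.012 -> Y = 4.012 ✓
All samples match this transformation.

(b) W - 2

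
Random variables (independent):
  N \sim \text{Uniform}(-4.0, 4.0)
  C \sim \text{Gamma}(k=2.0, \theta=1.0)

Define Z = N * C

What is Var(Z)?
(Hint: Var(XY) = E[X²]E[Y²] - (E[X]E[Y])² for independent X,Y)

Var(XY) = E[X²]E[Y²] - (E[X]E[Y])²
E[N] = 0, Var(N) = 5.3333333
E[C] = 2, Var(C) = 2
E[N²] = 5.3333333 + 0² = 5.3333333
E[C²] = 2 + 2² = 6
Var(Z) = 5.3333333*6 - (0*2)²
= 32 - 0 = 32

32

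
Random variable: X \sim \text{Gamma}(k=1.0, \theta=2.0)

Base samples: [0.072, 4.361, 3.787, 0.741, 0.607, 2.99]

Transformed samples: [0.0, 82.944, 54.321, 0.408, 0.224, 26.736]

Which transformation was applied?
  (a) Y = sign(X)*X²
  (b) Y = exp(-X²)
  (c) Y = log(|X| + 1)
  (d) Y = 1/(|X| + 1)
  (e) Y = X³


Checking option (e) Y = X³:
  X = 0.072 -> Y = 0.0 ✓
  X = 4.361 -> Y = 82.944 ✓
  X = 3.787 -> Y = 54.321 ✓
All samples match this transformation.

(e) X³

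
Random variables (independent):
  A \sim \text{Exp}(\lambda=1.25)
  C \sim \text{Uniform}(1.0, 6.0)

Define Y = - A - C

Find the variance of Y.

For independent RVs: Var(aX + bY) = a²Var(X) + b²Var(Y)
Var(A) = 0.64
Var(C) = 2.0833333
Var(Y) = (-1)²*0.64 + (-1)²*2.0833333
= 1*0.64 + 1*2.0833333 = 2.7233333

2.7233333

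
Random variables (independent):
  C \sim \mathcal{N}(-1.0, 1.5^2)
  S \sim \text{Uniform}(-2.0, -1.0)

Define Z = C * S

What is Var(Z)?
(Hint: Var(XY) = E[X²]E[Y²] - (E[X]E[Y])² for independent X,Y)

Var(XY) = E[X²]E[Y²] - (E[X]E[Y])²
E[C] = -1, Var(C) = 2.25
E[S] = -1.5, Var(S) = 0.083333333
E[C²] = 2.25 + (-1)² = 3.25
E[S²] = 0.083333333 + (-1.5)² = 2.3333333
Var(Z) = 3.25*2.3333333 - (-1*(-1.5))²
= 7.5833333 - 2.25 = 5.3333333

5.3333333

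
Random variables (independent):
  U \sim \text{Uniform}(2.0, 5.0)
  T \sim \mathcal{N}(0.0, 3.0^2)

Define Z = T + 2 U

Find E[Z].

E[Z] = 2*E[U] + 1*E[T]
E[U] = 3.5
E[T] = 0
E[Z] = 2*3.5 + 1*0 = 7

7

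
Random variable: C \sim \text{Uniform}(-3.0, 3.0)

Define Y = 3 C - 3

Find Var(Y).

For Y = aC + b: Var(Y) = a² * Var(C)
Var(C) = (3 + 3)^2/12 = 3
Var(Y) = 3² * 3 = 9 * 3 = 27

27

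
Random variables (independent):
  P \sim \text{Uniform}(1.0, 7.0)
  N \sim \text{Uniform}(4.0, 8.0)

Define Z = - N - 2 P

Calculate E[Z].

E[Z] = -2*E[P] - 1*E[N]
E[P] = 4
E[N] = 6
E[Z] = -2*4 - 1*6 = -14

-14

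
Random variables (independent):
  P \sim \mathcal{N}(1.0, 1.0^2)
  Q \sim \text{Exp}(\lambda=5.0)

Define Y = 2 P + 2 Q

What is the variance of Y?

For independent RVs: Var(aX + bY) = a²Var(X) + b²Var(Y)
Var(P) = 1
Var(Q) = 0.04
Var(Y) = 2²*1 + 2²*0.04
= 4*1 + 4*0.04 = 4.16

4.16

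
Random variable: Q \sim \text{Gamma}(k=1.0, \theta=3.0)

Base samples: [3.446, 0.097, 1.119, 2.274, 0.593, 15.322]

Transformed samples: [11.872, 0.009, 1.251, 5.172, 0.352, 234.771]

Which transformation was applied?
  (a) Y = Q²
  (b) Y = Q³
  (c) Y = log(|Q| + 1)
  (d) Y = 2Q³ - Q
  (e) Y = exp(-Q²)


Checking option (a) Y = Q²:
  Q = 3.446 -> Y = 11.872 ✓
  Q = 0.097 -> Y = 0.009 ✓
  Q = 1.119 -> Y = 1.251 ✓
All samples match this transformation.

(a) Q²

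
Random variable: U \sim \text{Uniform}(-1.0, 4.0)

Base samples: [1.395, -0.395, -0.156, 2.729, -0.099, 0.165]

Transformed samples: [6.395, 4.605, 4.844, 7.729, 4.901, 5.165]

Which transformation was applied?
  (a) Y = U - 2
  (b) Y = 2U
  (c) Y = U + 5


Checking option (c) Y = U + 5:
  U = 1.395 -> Y = 6.395 ✓
  U = -0.395 -> Y = 4.605 ✓
  U = -0.156 -> Y = 4.844 ✓
All samples match this transformation.

(c) U + 5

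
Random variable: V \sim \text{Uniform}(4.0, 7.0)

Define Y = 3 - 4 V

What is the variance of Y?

For Y = aV + b: Var(Y) = a² * Var(V)
Var(V) = (7 - 4)^2/12 = 0.75
Var(Y) = (-4)² * 0.75 = 16 * 0.75 = 12

12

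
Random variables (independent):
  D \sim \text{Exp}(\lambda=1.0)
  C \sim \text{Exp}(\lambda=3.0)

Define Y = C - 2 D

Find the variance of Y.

For independent RVs: Var(aX + bY) = a²Var(X) + b²Var(Y)
Var(D) = 1
Var(C) = 0.11111111
Var(Y) = (-2)²*1 + 1²*0.11111111
= 4*1 + 1*0.11111111 = 4.1111111

4.1111111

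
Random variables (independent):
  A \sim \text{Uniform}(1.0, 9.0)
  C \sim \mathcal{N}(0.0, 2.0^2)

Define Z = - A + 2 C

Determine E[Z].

E[Z] = -1*E[A] + 2*E[C]
E[A] = 5
E[C] = 0
E[Z] = -1*5 + 2*0 = -5

-5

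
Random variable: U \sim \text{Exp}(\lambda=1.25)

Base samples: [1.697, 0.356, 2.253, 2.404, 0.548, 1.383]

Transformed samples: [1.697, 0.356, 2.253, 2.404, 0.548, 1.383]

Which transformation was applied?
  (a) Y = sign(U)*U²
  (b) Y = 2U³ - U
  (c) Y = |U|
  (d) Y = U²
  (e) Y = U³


Checking option (c) Y = |U|:
  U = 1.697 -> Y = 1.697 ✓
  U = 0.356 -> Y = 0.356 ✓
  U = 2.253 -> Y = 2.253 ✓
All samples match this transformation.

(c) |U|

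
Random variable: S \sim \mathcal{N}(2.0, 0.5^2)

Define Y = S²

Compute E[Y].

E[S²] = Var(S) + (E[S])² = 0.25 + 4 = 4.25

4.25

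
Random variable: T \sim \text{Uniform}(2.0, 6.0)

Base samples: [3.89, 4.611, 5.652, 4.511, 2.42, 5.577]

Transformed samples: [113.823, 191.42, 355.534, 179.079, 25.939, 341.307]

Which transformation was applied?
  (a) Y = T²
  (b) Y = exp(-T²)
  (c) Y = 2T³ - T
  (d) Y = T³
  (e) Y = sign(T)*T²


Checking option (c) Y = 2T³ - T:
  T = 3.89 -> Y = 113.823 ✓
  T = 4.611 -> Y = 191.42 ✓
  T = 5.652 -> Y = 355.534 ✓
All samples match this transformation.

(c) 2T³ - T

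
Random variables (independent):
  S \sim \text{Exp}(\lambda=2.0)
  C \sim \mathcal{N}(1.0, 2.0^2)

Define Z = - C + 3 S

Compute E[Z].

E[Z] = 3*E[S] - 1*E[C]
E[S] = 0.5
E[C] = 1
E[Z] = 3*0.5 - 1*1 = 0.5

0.5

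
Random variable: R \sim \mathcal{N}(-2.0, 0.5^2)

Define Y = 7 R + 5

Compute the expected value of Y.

For Y = 7R + 5:
E[Y] = 7 * E[R] + 5
E[R] = -2.0 = -2
E[Y] = 7 * (-2) + 5 = -9

-9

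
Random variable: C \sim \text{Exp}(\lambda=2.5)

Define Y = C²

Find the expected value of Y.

E[C²] = Var(C) + (E[C])² = 0.16 + 0.16 = 0.32

0.32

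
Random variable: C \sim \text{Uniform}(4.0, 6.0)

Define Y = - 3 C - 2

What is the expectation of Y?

For Y = -3C - 2:
E[Y] = -3 * E[C] - 2
E[C] = (4 + 6)/2 = 5
E[Y] = -3 * 5 - 2 = -17

-17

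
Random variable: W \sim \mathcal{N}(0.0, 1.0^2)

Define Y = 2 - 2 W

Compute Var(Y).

For Y = aW + b: Var(Y) = a² * Var(W)
Var(W) = 1.0^2 = 1
Var(Y) = (-2)² * 1 = 4 * 1 = 4

4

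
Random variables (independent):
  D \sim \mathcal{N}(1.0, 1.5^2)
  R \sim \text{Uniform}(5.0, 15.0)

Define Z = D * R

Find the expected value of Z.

For independent RVs: E[XY] = E[X]*E[Y]
E[D] = 1
E[R] = 10
E[Z] = 1 * 10 = 10

10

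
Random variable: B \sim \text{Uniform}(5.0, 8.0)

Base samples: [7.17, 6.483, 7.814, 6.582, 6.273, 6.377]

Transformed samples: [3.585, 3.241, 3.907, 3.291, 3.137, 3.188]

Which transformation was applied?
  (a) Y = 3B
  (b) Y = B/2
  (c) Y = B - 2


Checking option (b) Y = B/2:
  B = 7.17 -> Y = 3.585 ✓
  B = 6.483 -> Y = 3.241 ✓
  B = 7.814 -> Y = 3.907 ✓
All samples match this transformation.

(b) B/2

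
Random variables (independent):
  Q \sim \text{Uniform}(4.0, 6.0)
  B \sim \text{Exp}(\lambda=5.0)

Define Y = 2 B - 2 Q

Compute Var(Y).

For independent RVs: Var(aX + bY) = a²Var(X) + b²Var(Y)
Var(Q) = 0.33333333
Var(B) = 0.04
Var(Y) = (-2)²*0.33333333 + 2²*0.04
= 4*0.33333333 + 4*0.04 = 1.4933333

1.4933333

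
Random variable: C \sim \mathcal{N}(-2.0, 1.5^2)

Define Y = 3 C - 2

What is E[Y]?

For Y = 3C - 2:
E[Y] = 3 * E[C] - 2
E[C] = -2.0 = -2
E[Y] = 3 * (-2) - 2 = -8

-8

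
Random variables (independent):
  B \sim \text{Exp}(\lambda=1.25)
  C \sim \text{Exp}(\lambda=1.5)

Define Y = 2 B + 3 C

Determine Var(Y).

For independent RVs: Var(aX + bY) = a²Var(X) + b²Var(Y)
Var(B) = 0.64
Var(C) = 0.44444444
Var(Y) = 2²*0.64 + 3²*0.44444444
= 4*0.64 + 9*0.44444444 = 6.56

6.56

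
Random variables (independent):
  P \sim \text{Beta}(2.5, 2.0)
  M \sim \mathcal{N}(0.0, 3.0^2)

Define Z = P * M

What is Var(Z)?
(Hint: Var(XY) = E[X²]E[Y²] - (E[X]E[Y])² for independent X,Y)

Var(XY) = E[X²]E[Y²] - (E[X]E[Y])²
E[P] = 0.55555556, Var(P) = 0.044893378
E[M] = 0, Var(M) = 9
E[P²] = 0.044893378 + 0.55555556² = 0.35353535
E[M²] = 9 + 0² = 9
Var(Z) = 0.35353535*9 - (0.55555556*0)²
= 3.1818182 - 0 = 3.1818182

3.1818182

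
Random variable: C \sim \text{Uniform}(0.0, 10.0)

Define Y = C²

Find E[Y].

E[C²] = Var(C) + (E[C])² = 8.3333333 + 25 = 33.333333

33.333333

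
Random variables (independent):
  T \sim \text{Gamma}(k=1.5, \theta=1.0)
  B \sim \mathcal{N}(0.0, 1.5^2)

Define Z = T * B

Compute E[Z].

For independent RVs: E[XY] = E[X]*E[Y]
E[T] = 1.5
E[B] = 0
E[Z] = 1.5 * 0 = 0

0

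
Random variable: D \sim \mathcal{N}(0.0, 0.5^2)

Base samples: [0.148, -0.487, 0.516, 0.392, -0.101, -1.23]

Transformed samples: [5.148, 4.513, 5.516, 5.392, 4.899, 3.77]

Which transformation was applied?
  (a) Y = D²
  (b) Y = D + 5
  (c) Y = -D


Checking option (b) Y = D + 5:
  D = 0.148 -> Y = 5.148 ✓
  D = -0.487 -> Y = 4.513 ✓
  D = 0.516 -> Y = 5.516 ✓
All samples match this transformation.

(b) D + 5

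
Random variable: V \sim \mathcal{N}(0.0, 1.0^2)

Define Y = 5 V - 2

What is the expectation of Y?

For Y = 5V - 2:
E[Y] = 5 * E[V] - 2
E[V] = 0.0 = 0
E[Y] = 5 * 0 - 2 = -2

-2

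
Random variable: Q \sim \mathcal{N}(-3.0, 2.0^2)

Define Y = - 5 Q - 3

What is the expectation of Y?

For Y = -5Q - 3:
E[Y] = -5 * E[Q] - 3
E[Q] = -3.0 = -3
E[Y] = -5 * (-3) - 3 = 12

12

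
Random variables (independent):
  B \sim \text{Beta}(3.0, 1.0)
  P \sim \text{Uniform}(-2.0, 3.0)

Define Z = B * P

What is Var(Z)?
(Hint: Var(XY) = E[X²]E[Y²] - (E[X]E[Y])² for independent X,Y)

Var(XY) = E[X²]E[Y²] - (E[X]E[Y])²
E[B] = 0.75, Var(B) = 0.0375
E[P] = 0.5, Var(P) = 2.0833333
E[B²] = 0.0375 + 0.75² = 0.6
E[P²] = 2.0833333 + 0.5² = 2.3333333
Var(Z) = 0.6*2.3333333 - (0.75*0.5)²
= 1.4 - 0.140625 = 1.259375

1.259375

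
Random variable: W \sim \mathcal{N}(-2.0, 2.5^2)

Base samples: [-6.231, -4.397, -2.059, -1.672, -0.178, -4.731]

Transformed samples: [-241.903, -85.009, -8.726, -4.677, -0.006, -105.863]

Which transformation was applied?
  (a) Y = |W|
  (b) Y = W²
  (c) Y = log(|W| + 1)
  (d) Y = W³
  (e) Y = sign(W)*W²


Checking option (d) Y = W³:
  W = -6.231 -> Y = -241.903 ✓
  W = -4.397 -> Y = -85.009 ✓
  W = -2.059 -> Y = -8.726 ✓
All samples match this transformation.

(d) W³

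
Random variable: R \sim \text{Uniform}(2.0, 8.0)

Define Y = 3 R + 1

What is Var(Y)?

For Y = aR + b: Var(Y) = a² * Var(R)
Var(R) = (8 - 2)^2/12 = 3
Var(Y) = 3² * 3 = 9 * 3 = 27

27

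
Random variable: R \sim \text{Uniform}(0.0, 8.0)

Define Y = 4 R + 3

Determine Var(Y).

For Y = aR + b: Var(Y) = a² * Var(R)
Var(R) = (8 - 0)^2/12 = 5.3333333
Var(Y) = 4² * 5.3333333 = 16 * 5.3333333 = 85.333333

85.333333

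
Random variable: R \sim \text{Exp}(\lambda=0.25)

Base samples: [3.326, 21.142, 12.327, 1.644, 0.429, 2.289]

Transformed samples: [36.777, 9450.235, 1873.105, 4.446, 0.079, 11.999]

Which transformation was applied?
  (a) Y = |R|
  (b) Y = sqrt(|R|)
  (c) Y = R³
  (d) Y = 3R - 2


Checking option (c) Y = R³:
  R = 3.326 -> Y = 36.777 ✓
  R = 21.142 -> Y = 9450.235 ✓
  R = 12.327 -> Y = 1873.105 ✓
All samples match this transformation.

(c) R³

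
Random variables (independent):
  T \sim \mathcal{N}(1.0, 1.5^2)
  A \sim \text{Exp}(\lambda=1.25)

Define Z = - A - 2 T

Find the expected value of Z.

E[Z] = -2*E[T] - 1*E[A]
E[T] = 1
E[A] = 0.8
E[Z] = -2*1 - 1*0.8 = -2.8

-2.8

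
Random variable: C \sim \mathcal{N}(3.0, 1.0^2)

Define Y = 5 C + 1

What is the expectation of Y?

For Y = 5C + 1:
E[Y] = 5 * E[C] + 1
E[C] = 3.0 = 3
E[Y] = 5 * 3 + 1 = 16

16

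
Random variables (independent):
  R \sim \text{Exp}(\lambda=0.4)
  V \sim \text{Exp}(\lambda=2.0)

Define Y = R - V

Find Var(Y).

For independent RVs: Var(aX + bY) = a²Var(X) + b²Var(Y)
Var(R) = 6.25
Var(V) = 0.25
Var(Y) = 1²*6.25 + (-1)²*0.25
= 1*6.25 + 1*0.25 = 6.5

6.5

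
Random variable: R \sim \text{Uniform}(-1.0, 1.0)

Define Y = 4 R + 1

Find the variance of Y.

For Y = aR + b: Var(Y) = a² * Var(R)
Var(R) = (1 + 1)^2/12 = 0.33333333
Var(Y) = 4² * 0.33333333 = 16 * 0.33333333 = 5.3333333

5.3333333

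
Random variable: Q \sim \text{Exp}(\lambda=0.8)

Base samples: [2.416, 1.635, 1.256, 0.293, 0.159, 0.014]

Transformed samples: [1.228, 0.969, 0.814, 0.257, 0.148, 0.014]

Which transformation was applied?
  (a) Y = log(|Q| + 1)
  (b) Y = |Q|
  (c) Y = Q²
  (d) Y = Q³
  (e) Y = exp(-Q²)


Checking option (a) Y = log(|Q| + 1):
  Q = 2.416 -> Y = 1.228 ✓
  Q = 1.635 -> Y = 0.969 ✓
  Q = 1.256 -> Y = 0.814 ✓
All samples match this transformation.

(a) log(|Q| + 1)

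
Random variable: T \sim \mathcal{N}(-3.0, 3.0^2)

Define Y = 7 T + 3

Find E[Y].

For Y = 7T + 3:
E[Y] = 7 * E[T] + 3
E[T] = -3.0 = -3
E[Y] = 7 * (-3) + 3 = -18

-18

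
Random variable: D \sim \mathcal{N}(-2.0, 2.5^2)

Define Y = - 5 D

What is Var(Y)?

For Y = aD + b: Var(Y) = a² * Var(D)
Var(D) = 2.5^2 = 6.25
Var(Y) = (-5)² * 6.25 = 25 * 6.25 = 156.25

156.25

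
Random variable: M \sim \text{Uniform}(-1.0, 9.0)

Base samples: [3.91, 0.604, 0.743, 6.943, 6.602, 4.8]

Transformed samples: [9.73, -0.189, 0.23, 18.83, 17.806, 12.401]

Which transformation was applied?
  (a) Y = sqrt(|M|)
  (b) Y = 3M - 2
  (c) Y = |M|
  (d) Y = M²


Checking option (b) Y = 3M - 2:
  M = 3.91 -> Y = 9.73 ✓
  M = 0.604 -> Y = -0.189 ✓
  M = 0.743 -> Y = 0.23 ✓
All samples match this transformation.

(b) 3M - 2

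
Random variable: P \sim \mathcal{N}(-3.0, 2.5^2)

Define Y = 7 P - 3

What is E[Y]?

For Y = 7P - 3:
E[Y] = 7 * E[P] - 3
E[P] = -3.0 = -3
E[Y] = 7 * (-3) - 3 = -24

-24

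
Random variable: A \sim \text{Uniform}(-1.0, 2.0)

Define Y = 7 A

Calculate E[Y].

For Y = 7A:
E[Y] = 7 * E[A]
E[A] = (-1 + 2)/2 = 0.5
E[Y] = 7 * 0.5 = 3.5

3.5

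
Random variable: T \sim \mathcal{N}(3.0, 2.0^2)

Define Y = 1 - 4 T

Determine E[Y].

For Y = -4T + 1:
E[Y] = -4 * E[T] + 1
E[T] = 3.0 = 3
E[Y] = -4 * 3 + 1 = -11

-11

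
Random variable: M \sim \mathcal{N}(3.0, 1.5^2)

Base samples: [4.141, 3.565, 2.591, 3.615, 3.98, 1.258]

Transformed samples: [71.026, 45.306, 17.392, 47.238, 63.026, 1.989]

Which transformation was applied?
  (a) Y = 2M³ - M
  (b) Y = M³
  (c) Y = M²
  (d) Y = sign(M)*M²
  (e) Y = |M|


Checking option (b) Y = M³:
  M = 4.141 -> Y = 71.026 ✓
  M = 3.565 -> Y = 45.306 ✓
  M = 2.591 -> Y = 17.392 ✓
All samples match this transformation.

(b) M³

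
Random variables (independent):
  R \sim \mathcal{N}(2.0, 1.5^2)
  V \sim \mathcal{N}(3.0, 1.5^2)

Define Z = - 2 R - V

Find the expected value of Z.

E[Z] = -2*E[R] - 1*E[V]
E[R] = 2
E[V] = 3
E[Z] = -2*2 - 1*3 = -7

-7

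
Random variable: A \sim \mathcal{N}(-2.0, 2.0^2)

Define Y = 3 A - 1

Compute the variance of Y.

For Y = aA + b: Var(Y) = a² * Var(A)
Var(A) = 2.0^2 = 4
Var(Y) = 3² * 4 = 9 * 4 = 36

36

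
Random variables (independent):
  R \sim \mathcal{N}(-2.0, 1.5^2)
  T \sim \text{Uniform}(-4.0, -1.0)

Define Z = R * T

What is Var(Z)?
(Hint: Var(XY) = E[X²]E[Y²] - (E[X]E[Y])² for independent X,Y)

Var(XY) = E[X²]E[Y²] - (E[X]E[Y])²
E[R] = -2, Var(R) = 2.25
E[T] = -2.5, Var(T) = 0.75
E[R²] = 2.25 + (-2)² = 6.25
E[T²] = 0.75 + (-2.5)² = 7
Var(Z) = 6.25*7 - (-2*(-2.5))²
= 43.75 - 25 = 18.75

18.75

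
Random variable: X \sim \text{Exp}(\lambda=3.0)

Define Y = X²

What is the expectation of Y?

E[X²] = Var(X) + (E[X])² = 0.11111111 + 0.11111111 = 0.22222222

0.22222222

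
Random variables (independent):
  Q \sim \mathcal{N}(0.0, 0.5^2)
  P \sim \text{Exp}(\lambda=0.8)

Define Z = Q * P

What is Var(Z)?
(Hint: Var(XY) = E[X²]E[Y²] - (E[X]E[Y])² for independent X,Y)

Var(XY) = E[X²]E[Y²] - (E[X]E[Y])²
E[Q] = 0, Var(Q) = 0.25
E[P] = 1.25, Var(P) = 1.5625
E[Q²] = 0.25 + 0² = 0.25
E[P²] = 1.5625 + 1.25² = 3.125
Var(Z) = 0.25*3.125 - (0*1.25)²
= 0.78125 - 0 = 0.78125

0.78125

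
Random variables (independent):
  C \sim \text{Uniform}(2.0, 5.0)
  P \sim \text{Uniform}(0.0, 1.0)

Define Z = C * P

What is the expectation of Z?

For independent RVs: E[XY] = E[X]*E[Y]
E[C] = 3.5
E[P] = 0.5
E[Z] = 3.5 * 0.5 = 1.75

1.75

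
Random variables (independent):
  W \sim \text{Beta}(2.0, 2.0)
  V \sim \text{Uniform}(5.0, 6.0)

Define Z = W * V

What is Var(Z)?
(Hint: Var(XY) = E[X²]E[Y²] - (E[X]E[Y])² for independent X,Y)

Var(XY) = E[X²]E[Y²] - (E[X]E[Y])²
E[W] = 0.5, Var(W) = 0.05
E[V] = 5.5, Var(V) = 0.083333333
E[W²] = 0.05 + 0.5² = 0.3
E[V²] = 0.083333333 + 5.5² = 30.333333
Var(Z) = 0.3*30.333333 - (0.5*5.5)²
= 9.1 - 7.5625 = 1.5375

1.5375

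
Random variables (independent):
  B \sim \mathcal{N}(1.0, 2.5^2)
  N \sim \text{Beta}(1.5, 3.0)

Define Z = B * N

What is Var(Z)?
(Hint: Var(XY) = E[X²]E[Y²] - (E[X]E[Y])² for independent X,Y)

Var(XY) = E[X²]E[Y²] - (E[X]E[Y])²
E[B] = 1, Var(B) = 6.25
E[N] = 0.33333333, Var(N) = 0.04040404
E[B²] = 6.25 + 1² = 7.25
E[N²] = 0.04040404 + 0.33333333² = 0.15151515
Var(Z) = 7.25*0.15151515 - (1*0.33333333)²
= 1.0984848 - 0.11111111 = 0.98737374

0.98737374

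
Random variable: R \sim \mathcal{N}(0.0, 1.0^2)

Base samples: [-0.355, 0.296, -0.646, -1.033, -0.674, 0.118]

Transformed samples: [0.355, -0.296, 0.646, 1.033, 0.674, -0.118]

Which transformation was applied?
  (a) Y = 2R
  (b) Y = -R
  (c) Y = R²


Checking option (b) Y = -R:
  R = -0.355 -> Y = 0.355 ✓
  R = 0.296 -> Y = -0.296 ✓
  R = -0.646 -> Y = 0.646 ✓
All samples match this transformation.

(b) -R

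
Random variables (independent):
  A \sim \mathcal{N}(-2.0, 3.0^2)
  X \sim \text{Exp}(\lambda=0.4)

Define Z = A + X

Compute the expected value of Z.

E[Z] = 1*E[A] + 1*E[X]
E[A] = -2
E[X] = 2.5
E[Z] = 1*(-2) + 1*2.5 = 0.5

0.5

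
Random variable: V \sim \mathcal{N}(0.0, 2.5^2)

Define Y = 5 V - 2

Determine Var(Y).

For Y = aV + b: Var(Y) = a² * Var(V)
Var(V) = 2.5^2 = 6.25
Var(Y) = 5² * 6.25 = 25 * 6.25 = 156.25

156.25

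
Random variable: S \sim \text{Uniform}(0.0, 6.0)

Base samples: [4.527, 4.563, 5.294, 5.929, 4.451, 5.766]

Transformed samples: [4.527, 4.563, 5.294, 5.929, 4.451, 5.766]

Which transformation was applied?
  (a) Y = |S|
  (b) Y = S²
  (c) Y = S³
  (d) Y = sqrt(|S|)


Checking option (a) Y = |S|:
  S = 4.527 -> Y = 4.527 ✓
  S = 4.563 -> Y = 4.563 ✓
  S = 5.294 -> Y = 5.294 ✓
All samples match this transformation.

(a) |S|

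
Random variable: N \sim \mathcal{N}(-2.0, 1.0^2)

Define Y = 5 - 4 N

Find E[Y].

For Y = -4N + 5:
E[Y] = -4 * E[N] + 5
E[N] = -2.0 = -2
E[Y] = -4 * (-2) + 5 = 13

13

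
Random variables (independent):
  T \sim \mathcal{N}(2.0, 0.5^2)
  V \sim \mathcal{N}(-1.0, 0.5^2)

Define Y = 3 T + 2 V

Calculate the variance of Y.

For independent RVs: Var(aX + bY) = a²Var(X) + b²Var(Y)
Var(T) = 0.25
Var(V) = 0.25
Var(Y) = 3²*0.25 + 2²*0.25
= 9*0.25 + 4*0.25 = 3.25

3.25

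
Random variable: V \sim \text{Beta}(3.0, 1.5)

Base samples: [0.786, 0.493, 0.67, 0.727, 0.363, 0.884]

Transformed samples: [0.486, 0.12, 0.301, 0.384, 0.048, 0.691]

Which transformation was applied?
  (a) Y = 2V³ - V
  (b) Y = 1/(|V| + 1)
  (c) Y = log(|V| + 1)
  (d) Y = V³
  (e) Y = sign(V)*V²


Checking option (d) Y = V³:
  V = 0.786 -> Y = 0.486 ✓
  V = 0.493 -> Y = 0.12 ✓
  V = 0.67 -> Y = 0.301 ✓
All samples match this transformation.

(d) V³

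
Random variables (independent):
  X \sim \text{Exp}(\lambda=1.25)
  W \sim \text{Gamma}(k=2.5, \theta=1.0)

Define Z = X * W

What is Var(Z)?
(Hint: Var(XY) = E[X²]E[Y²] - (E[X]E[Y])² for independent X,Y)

Var(XY) = E[X²]E[Y²] - (E[X]E[Y])²
E[X] = 0.8, Var(X) = 0.64
E[W] = 2.5, Var(W) = 2.5
E[X²] = 0.64 + 0.8² = 1.28
E[W²] = 2.5 + 2.5² = 8.75
Var(Z) = 1.28*8.75 - (0.8*2.5)²
= 11.2 - 4 = 7.2

7.2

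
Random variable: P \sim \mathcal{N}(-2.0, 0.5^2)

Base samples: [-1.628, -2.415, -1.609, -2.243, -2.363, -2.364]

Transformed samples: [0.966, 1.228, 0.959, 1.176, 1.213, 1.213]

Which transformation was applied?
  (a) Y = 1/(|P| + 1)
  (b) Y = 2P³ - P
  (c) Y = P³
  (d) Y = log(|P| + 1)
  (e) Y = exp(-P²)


Checking option (d) Y = log(|P| + 1):
  P = -1.628 -> Y = 0.966 ✓
  P = -2.415 -> Y = 1.228 ✓
  P = -1.609 -> Y = 0.959 ✓
All samples match this transformation.

(d) log(|P| + 1)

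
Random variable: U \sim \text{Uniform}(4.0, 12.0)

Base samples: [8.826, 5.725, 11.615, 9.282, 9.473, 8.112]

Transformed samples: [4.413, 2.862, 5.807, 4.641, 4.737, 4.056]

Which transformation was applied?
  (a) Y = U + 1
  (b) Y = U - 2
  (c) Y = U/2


Checking option (c) Y = U/2:
  U = 8.826 -> Y = 4.413 ✓
  U = 5.725 -> Y = 2.862 ✓
  U = 11.615 -> Y = 5.807 ✓
All samples match this transformation.

(c) U/2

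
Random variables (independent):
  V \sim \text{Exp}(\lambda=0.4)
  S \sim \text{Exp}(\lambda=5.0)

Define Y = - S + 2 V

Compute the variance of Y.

For independent RVs: Var(aX + bY) = a²Var(X) + b²Var(Y)
Var(V) = 6.25
Var(S) = 0.04
Var(Y) = 2²*6.25 + (-1)²*0.04
= 4*6.25 + 1*0.04 = 25.04

25.04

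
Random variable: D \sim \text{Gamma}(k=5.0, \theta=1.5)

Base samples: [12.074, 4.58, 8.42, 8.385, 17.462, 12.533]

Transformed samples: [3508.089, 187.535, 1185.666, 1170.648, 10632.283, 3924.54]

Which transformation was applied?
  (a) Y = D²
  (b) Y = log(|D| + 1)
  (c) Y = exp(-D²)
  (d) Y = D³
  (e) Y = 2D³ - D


Checking option (e) Y = 2D³ - D:
  D = 12.074 -> Y = 3508.089 ✓
  D = 4.58 -> Y = 187.535 ✓
  D = 8.42 -> Y = 1185.666 ✓
All samples match this transformation.

(e) 2D³ - D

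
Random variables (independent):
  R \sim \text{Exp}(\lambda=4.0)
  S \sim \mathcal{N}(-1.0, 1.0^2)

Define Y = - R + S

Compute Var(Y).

For independent RVs: Var(aX + bY) = a²Var(X) + b²Var(Y)
Var(R) = 0.0625
Var(S) = 1
Var(Y) = (-1)²*0.0625 + 1²*1
= 1*0.0625 + 1*1 = 1.0625

1.0625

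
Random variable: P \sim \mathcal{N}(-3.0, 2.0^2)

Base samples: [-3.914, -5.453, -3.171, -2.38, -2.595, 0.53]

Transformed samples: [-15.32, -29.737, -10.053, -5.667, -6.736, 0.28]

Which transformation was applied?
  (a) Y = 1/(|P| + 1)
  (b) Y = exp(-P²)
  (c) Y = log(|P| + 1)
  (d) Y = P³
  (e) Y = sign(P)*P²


Checking option (e) Y = sign(P)*P²:
  P = -3.914 -> Y = -15.32 ✓
  P = -5.453 -> Y = -29.737 ✓
  P = -3.171 -> Y = -10.053 ✓
All samples match this transformation.

(e) sign(P)*P²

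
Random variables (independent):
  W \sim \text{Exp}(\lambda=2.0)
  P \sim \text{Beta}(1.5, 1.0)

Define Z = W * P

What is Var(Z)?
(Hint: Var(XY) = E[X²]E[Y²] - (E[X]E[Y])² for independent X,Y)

Var(XY) = E[X²]E[Y²] - (E[X]E[Y])²
E[W] = 0.5, Var(W) = 0.25
E[P] = 0.6, Var(P) = 0.068571429
E[W²] = 0.25 + 0.5² = 0.5
E[P²] = 0.068571429 + 0.6² = 0.42857143
Var(Z) = 0.5*0.42857143 - (0.5*0.6)²
= 0.21428571 - 0.09 = 0.12428571

0.12428571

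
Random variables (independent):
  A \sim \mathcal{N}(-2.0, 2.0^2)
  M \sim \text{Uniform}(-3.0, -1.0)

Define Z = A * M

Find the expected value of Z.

For independent RVs: E[XY] = E[X]*E[Y]
E[A] = -2
E[M] = -2
E[Z] = -2 * (-2) = 4

4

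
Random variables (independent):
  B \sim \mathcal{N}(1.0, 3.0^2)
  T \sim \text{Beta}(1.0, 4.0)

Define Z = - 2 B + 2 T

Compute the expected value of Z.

E[Z] = -2*E[B] + 2*E[T]
E[B] = 1
E[T] = 0.2
E[Z] = -2*1 + 2*0.2 = -1.6

-1.6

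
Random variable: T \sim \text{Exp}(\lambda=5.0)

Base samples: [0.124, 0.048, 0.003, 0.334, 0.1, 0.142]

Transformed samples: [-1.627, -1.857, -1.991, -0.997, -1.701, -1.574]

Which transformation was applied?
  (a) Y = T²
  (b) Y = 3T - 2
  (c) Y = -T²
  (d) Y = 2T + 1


Checking option (b) Y = 3T - 2:
  T = 0.124 -> Y = -1.627 ✓
  T = 0.048 -> Y = -1.857 ✓
  T = 0.003 -> Y = -1.991 ✓
All samples match this transformation.

(b) 3T - 2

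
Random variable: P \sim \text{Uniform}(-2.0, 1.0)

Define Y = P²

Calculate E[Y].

Using E[X²] = Var(X) + (E[X])²:
E[P] = -0.5
Var(P) = (1 + 2)^2/12 = 0.75
E[P²] = 0.75 + (-0.5)² = 0.75 + 0.25 = 1

1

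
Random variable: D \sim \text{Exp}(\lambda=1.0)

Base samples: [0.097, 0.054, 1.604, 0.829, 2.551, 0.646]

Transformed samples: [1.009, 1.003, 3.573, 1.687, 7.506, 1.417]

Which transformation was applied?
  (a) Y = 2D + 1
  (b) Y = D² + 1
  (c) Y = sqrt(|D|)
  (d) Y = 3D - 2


Checking option (b) Y = D² + 1:
  D = 0.097 -> Y = 1.009 ✓
  D = 0.054 -> Y = 1.003 ✓
  D = 1.604 -> Y = 3.573 ✓
All samples match this transformation.

(b) D² + 1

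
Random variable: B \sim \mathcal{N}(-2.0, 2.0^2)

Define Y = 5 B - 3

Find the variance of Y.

For Y = aB + b: Var(Y) = a² * Var(B)
Var(B) = 2.0^2 = 4
Var(Y) = 5² * 4 = 25 * 4 = 100

100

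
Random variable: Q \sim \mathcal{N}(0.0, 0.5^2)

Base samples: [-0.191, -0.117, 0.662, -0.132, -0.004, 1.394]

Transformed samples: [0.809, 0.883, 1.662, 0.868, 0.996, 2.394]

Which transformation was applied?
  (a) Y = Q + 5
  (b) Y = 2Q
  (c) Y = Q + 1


Checking option (c) Y = Q + 1:
  Q = -0.191 -> Y = 0.809 ✓
  Q = -0.117 -> Y = 0.883 ✓
  Q = 0.662 -> Y = 1.662 ✓
All samples match this transformation.

(c) Q + 1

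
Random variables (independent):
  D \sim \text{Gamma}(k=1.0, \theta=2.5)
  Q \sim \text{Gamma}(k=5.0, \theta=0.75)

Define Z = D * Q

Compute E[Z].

For independent RVs: E[XY] = E[X]*E[Y]
E[D] = 2.5
E[Q] = 3.75
E[Z] = 2.5 * 3.75 = 9.375

9.375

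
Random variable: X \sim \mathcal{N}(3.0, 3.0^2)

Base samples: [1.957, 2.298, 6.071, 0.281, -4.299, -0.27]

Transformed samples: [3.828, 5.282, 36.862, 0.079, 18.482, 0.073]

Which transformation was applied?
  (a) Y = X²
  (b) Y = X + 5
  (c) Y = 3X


Checking option (a) Y = X²:
  X = 1.957 -> Y = 3.828 ✓
  X = 2.298 -> Y = 5.282 ✓
  X = 6.071 -> Y = 36.862 ✓
All samples match this transformation.

(a) X²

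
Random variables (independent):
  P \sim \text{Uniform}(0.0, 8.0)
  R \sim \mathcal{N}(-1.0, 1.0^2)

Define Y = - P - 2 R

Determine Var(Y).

For independent RVs: Var(aX + bY) = a²Var(X) + b²Var(Y)
Var(P) = 5.3333333
Var(R) = 1
Var(Y) = (-1)²*5.3333333 + (-2)²*1
= 1*5.3333333 + 4*1 = 9.3333333

9.3333333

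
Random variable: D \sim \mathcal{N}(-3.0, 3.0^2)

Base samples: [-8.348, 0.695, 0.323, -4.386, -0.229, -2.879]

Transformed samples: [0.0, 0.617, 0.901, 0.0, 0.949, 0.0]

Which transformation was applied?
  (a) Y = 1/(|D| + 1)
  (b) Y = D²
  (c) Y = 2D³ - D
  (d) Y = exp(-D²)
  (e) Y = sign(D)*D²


Checking option (d) Y = exp(-D²):
  D = -8.348 -> Y = 0.0 ✓
  D = 0.695 -> Y = 0.617 ✓
  D = 0.323 -> Y = 0.901 ✓
All samples match this transformation.

(d) exp(-D²)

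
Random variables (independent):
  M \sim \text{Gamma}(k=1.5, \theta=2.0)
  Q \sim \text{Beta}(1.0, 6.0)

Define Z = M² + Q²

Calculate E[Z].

E[Z] = E[M²] + E[Q²]
E[M²] = Var(M) + E[M]² = 6 + 9 = 15
E[Q²] = Var(Q) + E[Q]² = 0.015306122 + 0.020408163 = 0.035714286
E[Z] = 15 + 0.035714286 = 15.035714

15.035714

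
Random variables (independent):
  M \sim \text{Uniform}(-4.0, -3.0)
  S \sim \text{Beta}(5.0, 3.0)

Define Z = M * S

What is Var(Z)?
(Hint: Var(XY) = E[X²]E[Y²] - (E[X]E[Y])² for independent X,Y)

Var(XY) = E[X²]E[Y²] - (E[X]E[Y])²
E[M] = -3.5, Var(M) = 0.083333333
E[S] = 0.625, Var(S) = 0.026041667
E[M²] = 0.083333333 + (-3.5)² = 12.333333
E[S²] = 0.026041667 + 0.625² = 0.41666667
Var(Z) = 12.333333*0.41666667 - (-3.5*0.625)²
= 5.1388889 - 4.7851562 = 0.35373264

0.35373264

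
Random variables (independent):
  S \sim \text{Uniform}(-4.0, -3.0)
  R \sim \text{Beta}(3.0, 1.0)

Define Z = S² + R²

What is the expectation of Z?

E[Z] = E[S²] + E[R²]
E[S²] = Var(S) + E[S]² = 0.083333333 + 12.25 = 12.333333
E[R²] = Var(R) + E[R]² = 0.0375 + 0.5625 = 0.6
E[Z] = 12.333333 + 0.6 = 12.933333

12.933333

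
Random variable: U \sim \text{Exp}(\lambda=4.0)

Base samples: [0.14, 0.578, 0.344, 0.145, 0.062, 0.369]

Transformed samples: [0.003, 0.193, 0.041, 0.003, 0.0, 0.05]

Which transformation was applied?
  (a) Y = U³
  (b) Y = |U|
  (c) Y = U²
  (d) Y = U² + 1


Checking option (a) Y = U³:
  U = 0.14 -> Y = 0.003 ✓
  U = 0.578 -> Y = 0.193 ✓
  U = 0.344 -> Y = 0.041 ✓
All samples match this transformation.

(a) U³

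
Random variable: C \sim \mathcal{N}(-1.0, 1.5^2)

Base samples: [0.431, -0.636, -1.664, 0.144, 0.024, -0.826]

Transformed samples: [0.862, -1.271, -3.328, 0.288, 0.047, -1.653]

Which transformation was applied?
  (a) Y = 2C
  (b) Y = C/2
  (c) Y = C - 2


Checking option (a) Y = 2C:
  C = 0.431 -> Y = 0.862 ✓
  C = -0.636 -> Y = -1.271 ✓
  C = -1.664 -> Y = -3.328 ✓
All samples match this transformation.

(a) 2C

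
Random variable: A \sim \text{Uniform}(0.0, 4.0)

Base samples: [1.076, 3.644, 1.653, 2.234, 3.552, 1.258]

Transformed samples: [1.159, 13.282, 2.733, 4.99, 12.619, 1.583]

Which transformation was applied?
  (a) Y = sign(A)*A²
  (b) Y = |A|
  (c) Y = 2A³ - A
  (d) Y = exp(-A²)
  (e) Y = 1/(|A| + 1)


Checking option (a) Y = sign(A)*A²:
  A = 1.076 -> Y = 1.159 ✓
  A = 3.644 -> Y = 13.282 ✓
  A = 1.653 -> Y = 2.733 ✓
All samples match this transformation.

(a) sign(A)*A²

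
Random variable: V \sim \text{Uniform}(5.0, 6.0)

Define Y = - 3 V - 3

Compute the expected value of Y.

For Y = -3V - 3:
E[Y] = -3 * E[V] - 3
E[V] = (5 + 6)/2 = 5.5
E[Y] = -3 * 5.5 - 3 = -19.5

-19.5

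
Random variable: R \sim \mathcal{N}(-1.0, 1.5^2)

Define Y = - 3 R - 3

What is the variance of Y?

For Y = aR + b: Var(Y) = a² * Var(R)
Var(R) = 1.5^2 = 2.25
Var(Y) = (-3)² * 2.25 = 9 * 2.25 = 20.25

20.25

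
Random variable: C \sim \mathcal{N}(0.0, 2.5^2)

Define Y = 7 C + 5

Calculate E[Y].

For Y = 7C + 5:
E[Y] = 7 * E[C] + 5
E[C] = 0.0 = 0
E[Y] = 7 * 0 + 5 = 5

5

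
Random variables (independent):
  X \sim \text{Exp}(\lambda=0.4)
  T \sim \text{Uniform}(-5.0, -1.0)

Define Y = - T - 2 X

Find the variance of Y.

For independent RVs: Var(aX + bY) = a²Var(X) + b²Var(Y)
Var(X) = 6.25
Var(T) = 1.3333333
Var(Y) = (-2)²*6.25 + (-1)²*1.3333333
= 4*6.25 + 1*1.3333333 = 26.333333

26.333333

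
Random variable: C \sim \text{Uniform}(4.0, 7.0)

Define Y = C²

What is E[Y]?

E[C²] = Var(C) + (E[C])² = 0.75 + 30.25 = 31

31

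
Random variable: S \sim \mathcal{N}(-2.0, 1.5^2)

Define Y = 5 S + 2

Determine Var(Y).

For Y = aS + b: Var(Y) = a² * Var(S)
Var(S) = 1.5^2 = 2.25
Var(Y) = 5² * 2.25 = 25 * 2.25 = 56.25

56.25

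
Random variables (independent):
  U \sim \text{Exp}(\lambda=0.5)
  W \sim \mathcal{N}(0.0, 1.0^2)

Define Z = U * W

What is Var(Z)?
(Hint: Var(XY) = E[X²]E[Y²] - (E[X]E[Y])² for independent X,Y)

Var(XY) = E[X²]E[Y²] - (E[X]E[Y])²
E[U] = 2, Var(U) = 4
E[W] = 0, Var(W) = 1
E[U²] = 4 + 2² = 8
E[W²] = 1 + 0² = 1
Var(Z) = 8*1 - (2*0)²
= 8 - 0 = 8

8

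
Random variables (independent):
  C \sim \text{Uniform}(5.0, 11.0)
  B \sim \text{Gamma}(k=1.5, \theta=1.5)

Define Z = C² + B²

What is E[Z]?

E[Z] = E[C²] + E[B²]
E[C²] = Var(C) + E[C]² = 3 + 64 = 67
E[B²] = Var(B) + E[B]² = 3.375 + 5.0625 = 8.4375
E[Z] = 67 + 8.4375 = 75.4375

75.4375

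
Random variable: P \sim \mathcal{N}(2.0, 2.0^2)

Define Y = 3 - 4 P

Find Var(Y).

For Y = aP + b: Var(Y) = a² * Var(P)
Var(P) = 2.0^2 = 4
Var(Y) = (-4)² * 4 = 16 * 4 = 64

64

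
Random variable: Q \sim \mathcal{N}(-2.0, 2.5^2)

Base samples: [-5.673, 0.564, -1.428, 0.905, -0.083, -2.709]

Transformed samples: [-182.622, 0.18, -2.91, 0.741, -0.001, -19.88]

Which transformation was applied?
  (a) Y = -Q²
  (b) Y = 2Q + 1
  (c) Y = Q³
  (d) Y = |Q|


Checking option (c) Y = Q³:
  Q = -5.673 -> Y = -182.622 ✓
  Q = 0.564 -> Y = 0.18 ✓
  Q = -1.428 -> Y = -2.91 ✓
All samples match this transformation.

(c) Q³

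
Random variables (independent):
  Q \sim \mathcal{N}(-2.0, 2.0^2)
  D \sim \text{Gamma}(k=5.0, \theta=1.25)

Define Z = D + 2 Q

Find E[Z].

E[Z] = 2*E[Q] + 1*E[D]
E[Q] = -2
E[D] = 6.25
E[Z] = 2*(-2) + 1*6.25 = 2.25

2.25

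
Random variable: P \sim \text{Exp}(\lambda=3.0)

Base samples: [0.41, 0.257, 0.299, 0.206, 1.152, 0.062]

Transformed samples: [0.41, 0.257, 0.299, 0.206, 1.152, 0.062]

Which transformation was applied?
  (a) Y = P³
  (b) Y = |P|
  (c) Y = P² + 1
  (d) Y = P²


Checking option (b) Y = |P|:
  P = 0.41 -> Y = 0.41 ✓
  P = 0.257 -> Y = 0.257 ✓
  P = 0.299 -> Y = 0.299 ✓
All samples match this transformation.

(b) |P|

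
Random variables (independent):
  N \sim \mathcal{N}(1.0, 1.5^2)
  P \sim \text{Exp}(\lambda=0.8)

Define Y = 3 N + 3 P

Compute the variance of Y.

For independent RVs: Var(aX + bY) = a²Var(X) + b²Var(Y)
Var(N) = 2.25
Var(P) = 1.5625
Var(Y) = 3²*2.25 + 3²*1.5625
= 9*2.25 + 9*1.5625 = 34.3125

34.3125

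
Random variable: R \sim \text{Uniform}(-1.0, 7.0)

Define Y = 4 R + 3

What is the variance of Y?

For Y = aR + b: Var(Y) = a² * Var(R)
Var(R) = (7 + 1)^2/12 = 5.3333333
Var(Y) = 4² * 5.3333333 = 16 * 5.3333333 = 85.333333

85.333333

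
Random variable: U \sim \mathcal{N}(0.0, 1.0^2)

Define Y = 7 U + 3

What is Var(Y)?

For Y = aU + b: Var(Y) = a² * Var(U)
Var(U) = 1.0^2 = 1
Var(Y) = 7² * 1 = 49 * 1 = 49

49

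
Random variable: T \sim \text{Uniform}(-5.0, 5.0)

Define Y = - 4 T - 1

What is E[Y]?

For Y = -4T - 1:
E[Y] = -4 * E[T] - 1
E[T] = (-5 + 5)/2 = 0
E[Y] = -4 * 0 - 1 = -1

-1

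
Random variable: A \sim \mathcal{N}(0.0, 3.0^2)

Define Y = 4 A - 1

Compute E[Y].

For Y = 4A - 1:
E[Y] = 4 * E[A] - 1
E[A] = 0.0 = 0
E[Y] = 4 * 0 - 1 = -1

-1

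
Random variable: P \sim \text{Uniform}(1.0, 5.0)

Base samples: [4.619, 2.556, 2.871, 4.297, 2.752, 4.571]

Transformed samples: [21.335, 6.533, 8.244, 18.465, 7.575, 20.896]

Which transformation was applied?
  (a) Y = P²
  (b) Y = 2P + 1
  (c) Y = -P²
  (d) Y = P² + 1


Checking option (a) Y = P²:
  P = 4.619 -> Y = 21.335 ✓
  P = 2.556 -> Y = 6.533 ✓
  P = 2.871 -> Y = 8.244 ✓
All samples match this transformation.

(a) P²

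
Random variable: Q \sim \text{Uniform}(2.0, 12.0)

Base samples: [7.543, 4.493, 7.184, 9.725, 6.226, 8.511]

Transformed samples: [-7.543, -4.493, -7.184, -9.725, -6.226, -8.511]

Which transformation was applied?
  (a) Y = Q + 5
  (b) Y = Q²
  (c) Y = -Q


Checking option (c) Y = -Q:
  Q = 7.543 -> Y = -7.543 ✓
  Q = 4.493 -> Y = -4.493 ✓
  Q = 7.184 -> Y = -7.184 ✓
All samples match this transformation.

(c) -Q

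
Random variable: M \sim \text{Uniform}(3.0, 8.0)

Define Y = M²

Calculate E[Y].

E[M²] = Var(M) + (E[M])² = 2.0833333 + 30.25 = 32.333333

32.333333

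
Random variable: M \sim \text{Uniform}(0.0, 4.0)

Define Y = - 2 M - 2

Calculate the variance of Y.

For Y = aM + b: Var(Y) = a² * Var(M)
Var(M) = (4 - 0)^2/12 = 1.3333333
Var(Y) = (-2)² * 1.3333333 = 4 * 1.3333333 = 5.3333333

5.3333333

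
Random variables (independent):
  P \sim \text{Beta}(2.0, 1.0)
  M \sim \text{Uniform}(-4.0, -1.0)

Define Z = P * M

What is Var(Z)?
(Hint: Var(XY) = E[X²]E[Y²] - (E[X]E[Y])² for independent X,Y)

Var(XY) = E[X²]E[Y²] - (E[X]E[Y])²
E[P] = 0.66666667, Var(P) = 0.055555556
E[M] = -2.5, Var(M) = 0.75
E[P²] = 0.055555556 + 0.66666667² = 0.5
E[M²] = 0.75 + (-2.5)² = 7
Var(Z) = 0.5*7 - (0.66666667*(-2.5))²
= 3.5 - 2.7777778 = 0.72222222

0.72222222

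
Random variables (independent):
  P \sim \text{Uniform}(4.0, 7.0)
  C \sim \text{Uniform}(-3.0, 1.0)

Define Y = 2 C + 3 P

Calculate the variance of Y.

For independent RVs: Var(aX + bY) = a²Var(X) + b²Var(Y)
Var(P) = 0.75
Var(C) = 1.3333333
Var(Y) = 3²*0.75 + 2²*1.3333333
= 9*0.75 + 4*1.3333333 = 12.083333

12.083333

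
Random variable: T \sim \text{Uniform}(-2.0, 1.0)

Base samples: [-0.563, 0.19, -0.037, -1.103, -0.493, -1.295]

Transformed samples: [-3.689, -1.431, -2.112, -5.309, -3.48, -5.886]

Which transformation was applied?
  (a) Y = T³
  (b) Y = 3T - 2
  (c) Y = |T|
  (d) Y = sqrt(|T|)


Checking option (b) Y = 3T - 2:
  T = -0.563 -> Y = -3.689 ✓
  T = 0.19 -> Y = -1.431 ✓
  T = -0.037 -> Y = -2.112 ✓
All samples match this transformation.

(b) 3T - 2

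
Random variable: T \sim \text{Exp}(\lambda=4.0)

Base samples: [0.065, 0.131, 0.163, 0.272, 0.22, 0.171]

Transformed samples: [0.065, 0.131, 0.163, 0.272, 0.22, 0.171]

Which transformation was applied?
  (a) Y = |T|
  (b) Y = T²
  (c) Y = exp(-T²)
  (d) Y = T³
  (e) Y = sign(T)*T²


Checking option (a) Y = |T|:
  T = 0.065 -> Y = 0.065 ✓
  T = 0.131 -> Y = 0.131 ✓
  T = 0.163 -> Y = 0.163 ✓
All samples match this transformation.

(a) |T|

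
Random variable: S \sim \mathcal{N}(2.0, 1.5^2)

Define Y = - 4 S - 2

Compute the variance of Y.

For Y = aS + b: Var(Y) = a² * Var(S)
Var(S) = 1.5^2 = 2.25
Var(Y) = (-4)² * 2.25 = 16 * 2.25 = 36

36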